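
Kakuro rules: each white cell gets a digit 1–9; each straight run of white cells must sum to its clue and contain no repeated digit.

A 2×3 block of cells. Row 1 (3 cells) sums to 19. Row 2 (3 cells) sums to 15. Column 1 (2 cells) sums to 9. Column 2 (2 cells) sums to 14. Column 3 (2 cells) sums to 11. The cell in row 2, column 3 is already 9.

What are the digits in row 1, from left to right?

8 9 2

(1,3) = 11 − 9 = 2 completes the 11 down.
(2,2) = 5: the only remaining digit allowed by both the 15 across and the 14 down.
(1,1) = 8: the only remaining digit allowed by both the 19 across and the 9 down.
(1,2) = 19 − 10 = 9 completes the 19 across.
(2,1) = 15 − 14 = 1 completes the 15 across.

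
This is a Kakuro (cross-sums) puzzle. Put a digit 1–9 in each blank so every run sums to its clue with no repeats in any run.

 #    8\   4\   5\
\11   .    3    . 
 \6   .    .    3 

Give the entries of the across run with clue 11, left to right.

6 in 3 cells must be {1,2,3}; 4 in 2 cells must be {1,3}.
R1C3 = 5 − 3 = 2 completes the 5 down.
R2C2 = 4 − 3 = 1 completes the 4 down.
R1C1 = 11 − 5 = 6 completes the 11 across.
R2C1 = 6 − 4 = 2 completes the 6 across.

6 3 2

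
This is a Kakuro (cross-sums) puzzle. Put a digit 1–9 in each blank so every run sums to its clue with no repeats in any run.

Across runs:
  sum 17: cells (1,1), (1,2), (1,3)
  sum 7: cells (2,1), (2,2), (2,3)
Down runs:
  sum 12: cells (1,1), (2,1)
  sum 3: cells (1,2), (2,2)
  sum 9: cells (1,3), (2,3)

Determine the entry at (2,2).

7 in 3 cells must be {1,2,4}; 3 in 2 cells must be {1,2}.
The 7 across and the 12 down share only 4, so (2,1) = 4.
(1,1) = 12 − 4 = 8 completes the 12 down.
Given what's placed, (1,2) must be 2 to fit the 17 across and 3 down.
(1,3) = 17 − 10 = 7 completes the 17 across.
(2,2) = 3 − 2 = 1 completes the 3 down.
(2,3) = 7 − 5 = 2 completes the 7 across.

1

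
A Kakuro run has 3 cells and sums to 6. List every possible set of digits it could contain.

3 distinct digits from 1–9 sum between 6 and 24.
Only one set works: {1,2,3}.

{1,2,3}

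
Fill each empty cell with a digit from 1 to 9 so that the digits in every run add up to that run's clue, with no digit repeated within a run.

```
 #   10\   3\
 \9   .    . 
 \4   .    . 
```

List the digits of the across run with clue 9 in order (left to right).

4 in 2 cells must be {1,3}; 3 in 2 cells must be {1,2}.
The 4 across and the 3 down share only 1, so R2C2 = 1.
R1C2 = 3 − 1 = 2 completes the 3 down.
R2C1 = 4 − 1 = 3 completes the 4 across.
R1C1 = 9 − 2 = 7 completes the 9 across.

7, 2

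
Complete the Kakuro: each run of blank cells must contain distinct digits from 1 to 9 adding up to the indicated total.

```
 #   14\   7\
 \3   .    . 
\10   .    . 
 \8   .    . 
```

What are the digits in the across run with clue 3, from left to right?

3 in 2 cells must be {1,2}; 7 in 3 cells must be {1,2,4}.
Nothing is forced directly, so branch on R1C1, whose candidates are 1 or 2. If R1C1 = 2: that forces R1C2 = 1, R3C2 = 2, R2C2 = 4, after which R3C1 would have to be in {6} for the 8 across but in {3,4,5,7,8,9} for the 14 down — contradiction. So R1C1 = 1.
R1C2 = 3 − 1 = 2 completes the 3 across.
Given what's placed, R3C2 must be 1 to fit the 8 across and 7 down.
R2C2 = 7 − 3 = 4 completes the 7 down.
R3C1 = 8 − 1 = 7 completes the 8 across.
R2C1 = 10 − 4 = 6 completes the 10 across.

1 2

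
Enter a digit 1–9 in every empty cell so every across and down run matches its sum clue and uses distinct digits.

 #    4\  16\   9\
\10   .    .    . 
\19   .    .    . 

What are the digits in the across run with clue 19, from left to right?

3 9 7

4 in 2 cells must be {1,3}; 16 in 2 cells must be {7,9}.
The 10 across and the 16 down share only 7, so R1C2 = 7.
The 19 across and the 4 down share only 3, so R2C1 = 3.
R2C2 = 16 − 7 = 9 completes the 16 down.
R2C3 = 19 − 12 = 7 completes the 19 across.
R1C1 = 4 − 3 = 1 completes the 4 down.
R1C3 = 10 − 8 = 2 completes the 10 across.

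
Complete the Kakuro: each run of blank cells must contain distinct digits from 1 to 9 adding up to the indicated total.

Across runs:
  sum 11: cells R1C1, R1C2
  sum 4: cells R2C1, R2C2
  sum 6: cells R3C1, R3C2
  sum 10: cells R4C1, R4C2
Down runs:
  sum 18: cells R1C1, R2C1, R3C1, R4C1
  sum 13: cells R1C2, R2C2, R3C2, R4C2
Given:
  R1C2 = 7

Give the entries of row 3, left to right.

5 1

4 in 2 cells must be {1,3}.
R1C1 = 11 − 7 = 4 completes the 11 across.
Nothing is forced directly, so branch on R3C2, whose candidates are 1 or 2. If R3C2 = 2: then R3C1 would have to be in {4} for the 6 across but in {1,2,3,5,6,7,8,9} for the 18 down — contradiction. So R3C2 = 1.
R2C2 = 3: the only remaining digit allowed by both the 4 across and the 13 down.
R3C1 = 6 − 1 = 5 completes the 6 across.
R4C2 = 13 − 11 = 2 completes the 13 down.
R2C1 = 4 − 3 = 1 completes the 4 across.
R4C1 = 10 − 2 = 8 completes the 10 across.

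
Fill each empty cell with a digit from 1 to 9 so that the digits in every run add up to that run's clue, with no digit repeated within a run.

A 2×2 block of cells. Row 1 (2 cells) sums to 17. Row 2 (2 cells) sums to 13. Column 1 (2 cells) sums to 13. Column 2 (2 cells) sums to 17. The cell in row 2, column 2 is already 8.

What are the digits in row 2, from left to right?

17 in 2 cells must be {8,9}.
(1,2) = 17 − 8 = 9 completes the 17 down.
(2,1) = 13 − 8 = 5 completes the 13 across.
(1,1) = 17 − 9 = 8 completes the 17 across.

5 8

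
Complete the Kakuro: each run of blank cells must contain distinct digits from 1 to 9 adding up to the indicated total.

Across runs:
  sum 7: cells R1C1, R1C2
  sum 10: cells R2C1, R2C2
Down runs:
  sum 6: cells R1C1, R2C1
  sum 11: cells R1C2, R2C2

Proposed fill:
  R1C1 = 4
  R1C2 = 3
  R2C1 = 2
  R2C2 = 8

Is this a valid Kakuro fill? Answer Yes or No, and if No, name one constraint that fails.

Across: 4+3=7; 2+8=10. Down: 4+2=6; 3+8=11. No digit repeats within any run.

Yes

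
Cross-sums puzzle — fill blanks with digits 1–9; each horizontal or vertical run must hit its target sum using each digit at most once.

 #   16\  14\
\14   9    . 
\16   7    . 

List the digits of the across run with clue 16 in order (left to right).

16 in 2 cells must be {7,9}.
R1C2 = 14 − 9 = 5 completes the 14 across.
R2C2 = 16 − 7 = 9 completes the 16 across.

7, 9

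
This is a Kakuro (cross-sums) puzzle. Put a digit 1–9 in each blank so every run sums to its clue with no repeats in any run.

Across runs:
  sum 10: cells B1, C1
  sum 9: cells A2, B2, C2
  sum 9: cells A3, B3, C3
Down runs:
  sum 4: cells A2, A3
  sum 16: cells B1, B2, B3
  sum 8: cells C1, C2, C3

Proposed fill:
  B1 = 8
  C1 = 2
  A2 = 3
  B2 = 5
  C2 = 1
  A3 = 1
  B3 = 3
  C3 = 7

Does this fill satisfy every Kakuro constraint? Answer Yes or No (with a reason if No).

No — the across run A3–C3 sums to 11, not 9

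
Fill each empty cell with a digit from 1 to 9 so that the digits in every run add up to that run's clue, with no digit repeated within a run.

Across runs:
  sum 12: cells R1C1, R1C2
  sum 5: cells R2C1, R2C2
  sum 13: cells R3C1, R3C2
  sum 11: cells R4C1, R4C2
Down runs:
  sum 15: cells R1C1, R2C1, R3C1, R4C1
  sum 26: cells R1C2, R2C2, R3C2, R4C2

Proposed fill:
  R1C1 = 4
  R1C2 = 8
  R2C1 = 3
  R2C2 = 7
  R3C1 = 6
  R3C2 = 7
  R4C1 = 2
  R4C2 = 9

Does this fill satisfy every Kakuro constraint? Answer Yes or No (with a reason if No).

No — the down run R1C2–R4C2 sums to 31, not 26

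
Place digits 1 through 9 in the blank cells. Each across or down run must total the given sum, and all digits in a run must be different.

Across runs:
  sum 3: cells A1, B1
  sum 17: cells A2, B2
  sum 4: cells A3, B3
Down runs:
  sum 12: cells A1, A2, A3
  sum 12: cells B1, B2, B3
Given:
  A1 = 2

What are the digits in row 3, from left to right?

3 in 2 cells must be {1,2}; 17 in 2 cells must be {8,9}; 4 in 2 cells must be {1,3}.
B1 = 3 − 2 = 1 completes the 3 across.
Given what's placed, A2 must be 9 to fit the 17 across and 12 down.
B2 = 17 − 9 = 8 completes the 17 across.
A3 = 12 − 11 = 1 completes the 12 down.
B3 = 4 − 1 = 3 completes the 4 across.

1, 3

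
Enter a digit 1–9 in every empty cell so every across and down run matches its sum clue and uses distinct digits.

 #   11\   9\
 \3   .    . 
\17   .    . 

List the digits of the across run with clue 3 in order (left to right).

2, 1

3 in 2 cells must be {1,2}; 17 in 2 cells must be {8,9}.
The 3 across and the 11 down share only 2, so R1C1 = 2.
R1C2 = 3 − 2 = 1 completes the 3 across.
R2C1 = 11 − 2 = 9 completes the 11 down.
R2C2 = 17 − 9 = 8 completes the 17 across.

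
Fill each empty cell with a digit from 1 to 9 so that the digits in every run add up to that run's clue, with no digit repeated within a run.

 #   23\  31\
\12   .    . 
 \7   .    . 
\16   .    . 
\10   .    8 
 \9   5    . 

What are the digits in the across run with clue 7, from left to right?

16 in 2 cells must be {7,9}.
R4C1 = 10 − 8 = 2 completes the 10 across.
R5C2 = 9 − 5 = 4 completes the 9 across.
Given what's placed, R2C2 must be 3 to fit the 7 across and 31 down.
R2C1 = 7 − 3 = 4 completes the 7 across.

4, 3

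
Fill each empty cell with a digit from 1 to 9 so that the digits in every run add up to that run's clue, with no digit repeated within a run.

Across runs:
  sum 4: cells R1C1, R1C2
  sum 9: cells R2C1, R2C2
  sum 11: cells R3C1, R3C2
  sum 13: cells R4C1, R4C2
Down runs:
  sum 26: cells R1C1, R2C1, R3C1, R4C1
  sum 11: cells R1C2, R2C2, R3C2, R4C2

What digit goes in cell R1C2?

1

4 in 2 cells must be {1,3}; 11 in 4 cells must be {1,2,3,5}.
Only 3 fits R1C1 under both its across sum 4 and down sum 26.
R1C2 = 4 − 3 = 1 completes the 4 across.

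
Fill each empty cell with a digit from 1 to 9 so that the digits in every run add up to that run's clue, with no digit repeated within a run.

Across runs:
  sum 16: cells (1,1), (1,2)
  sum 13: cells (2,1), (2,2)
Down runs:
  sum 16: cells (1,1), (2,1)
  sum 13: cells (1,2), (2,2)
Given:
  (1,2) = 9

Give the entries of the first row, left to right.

16 in 2 cells must be {7,9}.
(1,1) = 16 − 9 = 7 completes the 16 across.
(2,1) = 16 − 7 = 9 completes the 16 down.
(2,2) = 13 − 9 = 4 completes the 13 across.

7 9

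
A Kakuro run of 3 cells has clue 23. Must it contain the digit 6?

Yes

The only way to make 23 from 3 distinct digits is {6,8,9}, which contains 6.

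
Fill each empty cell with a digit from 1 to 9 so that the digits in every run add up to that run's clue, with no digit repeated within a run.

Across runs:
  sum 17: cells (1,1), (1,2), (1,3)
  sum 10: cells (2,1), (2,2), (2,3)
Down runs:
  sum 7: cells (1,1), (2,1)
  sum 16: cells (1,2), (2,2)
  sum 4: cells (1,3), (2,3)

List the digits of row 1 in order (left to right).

16 in 2 cells must be {7,9}; 4 in 2 cells must be {1,3}.
The 10 across and the 16 down share only 7, so (2,2) = 7.
Given what's placed, (2,3) must be 1 to fit the 10 across and 4 down.
(1,2) = 16 − 7 = 9 completes the 16 down.
(1,3) = 4 − 1 = 3 completes the 4 down.
(2,1) = 10 − 8 = 2 completes the 10 across.
(1,1) = 17 − 12 = 5 completes the 17 across.

5, 9, 3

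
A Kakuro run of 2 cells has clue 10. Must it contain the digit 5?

Counterexample: {1,9} sums to 10 without using 5.

No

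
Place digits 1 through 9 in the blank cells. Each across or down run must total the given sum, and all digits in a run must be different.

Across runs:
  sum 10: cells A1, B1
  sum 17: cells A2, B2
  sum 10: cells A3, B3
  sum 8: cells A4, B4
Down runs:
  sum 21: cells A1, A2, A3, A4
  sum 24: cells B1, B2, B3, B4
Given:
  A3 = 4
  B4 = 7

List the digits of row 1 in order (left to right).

7 3

17 in 2 cells must be {8,9}.
B3 = 10 − 4 = 6 completes the 10 across.
A4 = 8 − 7 = 1 completes the 8 across.
A2 = 9: the only remaining digit allowed by both the 17 across and the 21 down.
B2 = 17 − 9 = 8 completes the 17 across.
A1 = 21 − 14 = 7 completes the 21 down.
B1 = 10 − 7 = 3 completes the 10 across.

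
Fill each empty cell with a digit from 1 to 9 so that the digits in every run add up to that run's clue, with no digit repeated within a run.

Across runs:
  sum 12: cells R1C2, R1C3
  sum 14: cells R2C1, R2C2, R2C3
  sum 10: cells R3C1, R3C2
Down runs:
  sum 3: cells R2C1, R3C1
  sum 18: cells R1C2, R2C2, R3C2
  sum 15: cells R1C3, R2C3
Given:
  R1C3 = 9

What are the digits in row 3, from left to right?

3 in 2 cells must be {1,2}.
R1C2 = 12 − 9 = 3 completes the 12 across.
R2C3 = 15 − 9 = 6 completes the 15 down.
R2C1 = 1: the only remaining digit allowed by both the 14 across and the 3 down.
R2C2 = 14 − 7 = 7 completes the 14 across.
R3C1 = 3 − 1 = 2 completes the 3 down.
R3C2 = 10 − 2 = 8 completes the 10 across.

2 8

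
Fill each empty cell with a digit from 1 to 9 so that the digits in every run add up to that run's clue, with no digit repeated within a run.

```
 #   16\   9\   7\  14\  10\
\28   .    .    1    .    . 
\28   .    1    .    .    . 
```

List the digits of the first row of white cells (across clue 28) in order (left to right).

7 8 1 9 3

16 in 2 cells must be {7,9}.
R1C2 = 9 − 1 = 8 completes the 9 down.
R2C3 = 7 − 1 = 6 completes the 7 down.
No cell is forced outright now. R1C1 can only be 7 or 9 (the digits allowed by both its 28 across and its 16 down). If R1C1 = 9: that forces R1C4 = 6, R1C5 = 4, R2C1 = 7, after which R2C4 would have to be in {5,9} for the 28 across but in {8} for the 14 down — contradiction. So R1C1 = 7.
R1C4 = 9: the only remaining digit allowed by both the 28 across and the 14 down.
R1C5 = 28 − 25 = 3 completes the 28 across.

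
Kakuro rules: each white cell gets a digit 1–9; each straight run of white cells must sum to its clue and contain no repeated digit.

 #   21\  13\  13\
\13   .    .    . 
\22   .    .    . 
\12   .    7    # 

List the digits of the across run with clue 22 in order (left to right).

9, 5, 8

Given what's placed, R2C2 must be 5 to fit the 22 across and 13 down.
R3C1 = 12 − 7 = 5 completes the 12 across.
R1C2 = 13 − 12 = 1 completes the 13 down.
R2C1 = 9: the only remaining digit allowed by both the 22 across and the 21 down.
R2C3 = 22 − 14 = 8 completes the 22 across.
R1C1 = 21 − 14 = 7 completes the 21 down.
R1C3 = 13 − 8 = 5 completes the 13 across.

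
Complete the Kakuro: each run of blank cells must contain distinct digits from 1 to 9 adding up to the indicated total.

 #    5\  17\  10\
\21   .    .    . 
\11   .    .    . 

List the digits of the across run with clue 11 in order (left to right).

17 in 2 cells must be {8,9}.
The 21 across and the 5 down share only 4, so R1C1 = 4.
R2C1 = 5 − 4 = 1 completes the 5 down.
Given what's placed, R2C2 must be 8 to fit the 11 across and 17 down.
R2C3 = 11 − 9 = 2 completes the 11 across.
R1C2 = 17 − 8 = 9 completes the 17 down.
R1C3 = 21 − 13 = 8 completes the 21 across.

1 8 2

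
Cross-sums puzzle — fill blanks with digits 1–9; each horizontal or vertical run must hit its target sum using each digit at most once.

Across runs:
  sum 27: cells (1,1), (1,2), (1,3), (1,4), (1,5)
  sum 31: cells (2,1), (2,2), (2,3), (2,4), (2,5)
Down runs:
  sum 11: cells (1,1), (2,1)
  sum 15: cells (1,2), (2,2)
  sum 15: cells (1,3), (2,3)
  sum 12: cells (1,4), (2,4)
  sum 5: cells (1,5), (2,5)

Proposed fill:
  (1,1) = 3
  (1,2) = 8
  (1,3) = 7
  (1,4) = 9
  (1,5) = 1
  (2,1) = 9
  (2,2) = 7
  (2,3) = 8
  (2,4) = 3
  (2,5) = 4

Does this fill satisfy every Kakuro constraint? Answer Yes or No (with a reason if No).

No — the across run (1,1)–(1,5) sums to 28, not 27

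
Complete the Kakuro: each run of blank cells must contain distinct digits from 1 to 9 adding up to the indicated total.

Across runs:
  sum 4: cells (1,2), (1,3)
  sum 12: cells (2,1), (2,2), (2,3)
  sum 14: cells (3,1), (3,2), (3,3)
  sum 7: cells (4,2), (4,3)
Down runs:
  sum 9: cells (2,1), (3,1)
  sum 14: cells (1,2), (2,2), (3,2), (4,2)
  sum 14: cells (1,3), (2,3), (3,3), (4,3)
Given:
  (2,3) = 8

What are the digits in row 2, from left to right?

1 3 8

4 in 2 cells must be {1,3}.
Nothing is forced directly, so branch on (1,2), whose candidates are 1 or 3. If (1,2) = 3: that forces (1,3) = 1, (2,2) = 1, (2,1) = 3, (3,1) = 6, after which (3,2) would have to be in {1,3,5,7} for the 14 across but in {2,4,6,8} for the 14 down — contradiction. So (1,2) = 1.
(1,3) = 4 − 1 = 3 completes the 4 across.
Given what's placed, (2,2) must be 3 to fit the 12 across and 14 down.
(2,1) = 12 − 11 = 1 completes the 12 across.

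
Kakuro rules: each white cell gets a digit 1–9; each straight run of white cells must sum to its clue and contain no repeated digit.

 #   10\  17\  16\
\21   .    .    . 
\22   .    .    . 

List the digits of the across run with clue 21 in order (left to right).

17 in 2 cells must be {8,9}; 16 in 2 cells must be {7,9}.
Nothing is forced directly, so branch on R1C2, whose candidates are 8 or 9. If R1C2 = 9: that forces R1C3 = 7, R2C2 = 8, R2C3 = 9, after which R1C1 would have to be in {5} for the 21 across but in {1,2,3,4,6,7,8,9} for the 10 down — contradiction. So R1C2 = 8.
R2C2 = 17 − 8 = 9 completes the 17 down.
Given what's placed, R2C3 must be 7 to fit the 22 across and 16 down.
R1C3 = 16 − 7 = 9 completes the 16 down.
R2C1 = 22 − 16 = 6 completes the 22 across.
R1C1 = 21 − 17 = 4 completes the 21 across.

4 8 9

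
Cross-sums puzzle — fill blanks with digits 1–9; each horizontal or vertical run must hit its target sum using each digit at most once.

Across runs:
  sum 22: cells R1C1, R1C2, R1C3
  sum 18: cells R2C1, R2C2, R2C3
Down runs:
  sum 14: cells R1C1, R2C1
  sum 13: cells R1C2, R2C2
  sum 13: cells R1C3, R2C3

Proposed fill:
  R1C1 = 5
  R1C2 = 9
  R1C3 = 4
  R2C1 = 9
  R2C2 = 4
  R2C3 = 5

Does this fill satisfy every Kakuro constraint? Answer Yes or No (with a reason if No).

No — the down run R1C3–R2C3 sums to 9, not 13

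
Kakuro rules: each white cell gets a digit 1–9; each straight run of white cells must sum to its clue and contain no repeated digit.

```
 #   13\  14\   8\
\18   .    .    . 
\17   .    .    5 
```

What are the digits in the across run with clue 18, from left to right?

9, 6, 3

R1C3 = 8 − 5 = 3 completes the 8 down.
No cell is forced outright now. R2C2 can only be 8 or 9 (the digits allowed by both its 17 across and its 14 down). If R2C2 = 9: then R1C2 would have to be in {6,7,8,9} for the 18 across but in {5} for the 14 down — contradiction. So R2C2 = 8.
R1C2 = 14 − 8 = 6 completes the 14 down.
R2C1 = 17 − 13 = 4 completes the 17 across.
R1C1 = 18 − 9 = 9 completes the 18 across.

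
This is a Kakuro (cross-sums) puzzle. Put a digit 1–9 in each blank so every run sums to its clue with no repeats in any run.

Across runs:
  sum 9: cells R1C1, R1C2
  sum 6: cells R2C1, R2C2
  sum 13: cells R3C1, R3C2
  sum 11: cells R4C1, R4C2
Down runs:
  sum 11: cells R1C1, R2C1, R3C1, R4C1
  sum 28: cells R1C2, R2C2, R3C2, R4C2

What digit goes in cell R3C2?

11 in 4 cells must be {1,2,3,5}.
Only 5 fits R3C1 under both its across sum 13 and down sum 11.
R3C2 = 13 − 5 = 8 completes the 13 across.

8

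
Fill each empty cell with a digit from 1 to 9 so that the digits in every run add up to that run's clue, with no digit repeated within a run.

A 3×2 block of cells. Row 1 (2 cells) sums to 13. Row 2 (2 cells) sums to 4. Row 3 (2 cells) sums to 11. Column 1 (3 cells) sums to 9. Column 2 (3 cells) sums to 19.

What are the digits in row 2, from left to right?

4 in 2 cells must be {1,3}.
The 4 across and the 19 down share only 3, so (2,2) = 3.
(2,1) = 4 − 3 = 1 completes the 4 across.
Nothing is forced directly, so branch on (1,1), whose candidates are 5 or 6. If (1,1) = 5: then (1,2) would have to be in {8} for the 13 across but in {7,9} for the 19 down — contradiction. So (1,1) = 6.
(1,2) = 13 − 6 = 7 completes the 13 across.
(3,1) = 9 − 7 = 2 completes the 9 down.
(3,2) = 11 − 2 = 9 completes the 11 across.

1, 3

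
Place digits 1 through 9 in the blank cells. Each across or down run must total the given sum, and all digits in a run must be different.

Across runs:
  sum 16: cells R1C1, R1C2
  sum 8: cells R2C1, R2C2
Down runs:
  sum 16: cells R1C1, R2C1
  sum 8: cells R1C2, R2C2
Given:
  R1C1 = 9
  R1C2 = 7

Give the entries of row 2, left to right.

7 1

16 in 2 cells must be {7,9}.
R2C1 = 16 − 9 = 7 completes the 16 down.
R2C2 = 8 − 7 = 1 completes the 8 across.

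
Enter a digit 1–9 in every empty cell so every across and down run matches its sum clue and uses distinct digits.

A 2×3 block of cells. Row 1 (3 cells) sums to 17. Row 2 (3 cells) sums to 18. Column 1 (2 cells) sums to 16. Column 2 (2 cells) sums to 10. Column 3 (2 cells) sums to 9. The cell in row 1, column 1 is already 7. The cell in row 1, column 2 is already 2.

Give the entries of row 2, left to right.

9 8 1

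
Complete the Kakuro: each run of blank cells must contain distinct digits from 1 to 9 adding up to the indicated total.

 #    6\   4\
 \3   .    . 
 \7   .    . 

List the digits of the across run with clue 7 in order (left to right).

4, 3

3 in 2 cells must be {1,2}; 4 in 2 cells must be {1,3}.
The 3 across and the 4 down share only 1, so R1C2 = 1.
R2C2 = 4 − 1 = 3 completes the 4 down.
R1C1 = 3 − 1 = 2 completes the 3 across.
R2C1 = 7 − 3 = 4 completes the 7 across.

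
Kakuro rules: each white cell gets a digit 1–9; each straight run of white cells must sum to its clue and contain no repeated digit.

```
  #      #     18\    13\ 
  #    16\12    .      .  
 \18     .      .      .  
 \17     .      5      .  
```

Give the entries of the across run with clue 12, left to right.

4 8

16 in 2 cells must be {7,9}.
R3C1 = 9: the only remaining digit allowed by both the 17 across and the 16 down.
R3C3 = 17 − 14 = 3 completes the 17 across.
R2C1 = 16 − 9 = 7 completes the 16 down.
Nothing is forced directly, so branch on R2C2, whose candidates are 6 or 9. If R2C2 = 6: that forces R1C2 = 7, after which R1C3 would have to be in {5} for the 12 across but in {1,2,4,6,8,9} for the 13 down — contradiction. So R2C2 = 9.
R1C2 = 18 − 14 = 4 completes the 18 down.
R1C3 = 12 − 4 = 8 completes the 12 across.
R2C3 = 18 − 16 = 2 completes the 18 across.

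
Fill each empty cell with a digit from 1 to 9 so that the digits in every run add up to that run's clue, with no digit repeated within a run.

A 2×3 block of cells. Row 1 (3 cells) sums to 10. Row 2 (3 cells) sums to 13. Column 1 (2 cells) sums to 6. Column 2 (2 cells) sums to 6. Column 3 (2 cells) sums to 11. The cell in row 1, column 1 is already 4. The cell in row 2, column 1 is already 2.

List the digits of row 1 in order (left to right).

4 1 5

Given what's placed, (1,3) must be 5 to fit the 10 across and 11 down.
(2,3) = 11 − 5 = 6 completes the 11 down.
(1,2) = 10 − 9 = 1 completes the 10 across.
(2,2) = 13 − 8 = 5 completes the 13 across.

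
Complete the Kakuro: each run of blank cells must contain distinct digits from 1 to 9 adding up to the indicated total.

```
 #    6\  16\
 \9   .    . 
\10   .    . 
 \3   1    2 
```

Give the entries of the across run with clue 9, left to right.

3, 6

3 in 2 cells must be {1,2}; 6 in 3 cells must be {1,2,3}.
No cell is forced outright now. R1C1 can only be 2 or 3 (the digits allowed by both its 9 across and its 6 down). If R1C1 = 2: then R1C2 would have to be in {7} for the 9 across but in {5,6,8,9} for the 16 down — contradiction. So R1C1 = 3.
R1C2 = 9 − 3 = 6 completes the 9 across.
R2C1 = 6 − 4 = 2 completes the 6 down.
R2C2 = 10 − 2 = 8 completes the 10 across.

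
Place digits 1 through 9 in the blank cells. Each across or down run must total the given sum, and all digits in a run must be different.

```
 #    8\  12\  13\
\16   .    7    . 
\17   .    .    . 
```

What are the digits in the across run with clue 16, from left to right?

5 7 4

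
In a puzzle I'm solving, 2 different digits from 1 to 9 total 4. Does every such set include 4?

The only way to make 4 from 2 distinct digits is {1,3}, which does not contain 4.

No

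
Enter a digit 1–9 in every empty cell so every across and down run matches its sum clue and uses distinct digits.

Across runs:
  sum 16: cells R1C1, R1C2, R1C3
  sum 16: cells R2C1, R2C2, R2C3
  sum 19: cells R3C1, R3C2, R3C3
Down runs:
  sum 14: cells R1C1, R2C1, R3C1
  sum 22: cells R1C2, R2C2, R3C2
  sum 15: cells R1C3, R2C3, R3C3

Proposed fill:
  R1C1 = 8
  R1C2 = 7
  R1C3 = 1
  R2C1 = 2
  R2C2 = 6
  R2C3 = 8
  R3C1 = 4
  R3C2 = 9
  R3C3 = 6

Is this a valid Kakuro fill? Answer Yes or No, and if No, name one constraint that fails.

Yes

Across: 8+7+1=16; 2+6+8=16; 4+9+6=19. Down: 8+2+4=14; 7+6+9=22; 1+8+6=15. No digit repeats within any run.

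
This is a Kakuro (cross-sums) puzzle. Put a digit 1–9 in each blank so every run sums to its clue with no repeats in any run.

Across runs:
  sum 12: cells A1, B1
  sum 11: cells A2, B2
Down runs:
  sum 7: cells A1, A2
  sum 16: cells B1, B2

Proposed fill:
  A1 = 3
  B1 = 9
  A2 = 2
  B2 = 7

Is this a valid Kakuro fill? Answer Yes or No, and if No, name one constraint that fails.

No — the down run A1–A2 sums to 5, not 7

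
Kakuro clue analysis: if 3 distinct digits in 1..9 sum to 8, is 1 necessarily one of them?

Every partition of 8 into 3 distinct digits includes 1: {1,2,5}, {1,3,4}.

Yes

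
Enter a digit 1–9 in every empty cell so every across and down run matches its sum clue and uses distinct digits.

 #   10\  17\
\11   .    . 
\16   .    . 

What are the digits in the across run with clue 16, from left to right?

7, 9

16 in 2 cells must be {7,9}; 17 in 2 cells must be {8,9}.
The 16 across and the 17 down share only 9, so R2C2 = 9.
R1C2 = 17 − 9 = 8 completes the 17 down.
R2C1 = 16 − 9 = 7 completes the 16 across.
R1C1 = 11 − 8 = 3 completes the 11 across.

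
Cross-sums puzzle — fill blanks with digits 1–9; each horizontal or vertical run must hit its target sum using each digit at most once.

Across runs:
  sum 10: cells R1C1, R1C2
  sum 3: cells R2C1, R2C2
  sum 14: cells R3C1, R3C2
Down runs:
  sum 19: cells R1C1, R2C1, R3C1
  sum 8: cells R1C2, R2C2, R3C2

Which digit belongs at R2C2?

3 in 2 cells must be {1,2}.
The 3 across and the 19 down share only 2, so R2C1 = 2.
R2C2 = 3 − 2 = 1 completes the 3 across.
Given what's placed, R3C2 must be 5 to fit the 14 across and 8 down.
R1C2 = 8 − 6 = 2 completes the 8 down.
R3C1 = 14 − 5 = 9 completes the 14 across.
R1C1 = 10 − 2 = 8 completes the 10 across.

1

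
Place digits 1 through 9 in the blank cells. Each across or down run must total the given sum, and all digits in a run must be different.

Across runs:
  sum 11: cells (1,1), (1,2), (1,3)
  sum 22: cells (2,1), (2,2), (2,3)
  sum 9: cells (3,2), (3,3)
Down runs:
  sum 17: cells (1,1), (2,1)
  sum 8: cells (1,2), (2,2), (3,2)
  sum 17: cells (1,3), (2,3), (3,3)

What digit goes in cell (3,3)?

17 in 2 cells must be {8,9}.
Only 8 fits (1,1) under both its across sum 11 and down sum 17.
(2,1) = 17 − 8 = 9 completes the 17 down.
Given what's placed, (2,2) must be 5 to fit the 22 across and 8 down.
(2,3) = 22 − 14 = 8 completes the 22 across.
(1,3) = 2: the only remaining digit allowed by both the 11 across and the 17 down.
(3,3) = 17 − 10 = 7 completes the 17 down.

7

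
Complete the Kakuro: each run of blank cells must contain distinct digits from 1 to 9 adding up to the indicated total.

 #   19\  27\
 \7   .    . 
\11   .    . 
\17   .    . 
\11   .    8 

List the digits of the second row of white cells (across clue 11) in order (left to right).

7 4

17 in 2 cells must be {8,9}.
R3C2 = 9: the only remaining digit allowed by both the 17 across and the 27 down.
R4C1 = 11 − 8 = 3 completes the 11 across.
R3C1 = 17 − 9 = 8 completes the 17 across.
Nothing is forced directly, so branch on R1C1, whose candidates are 1 or 2 or 6. If R1C1 = 2: then R1C2 would have to be in {5} for the 7 across but in {3,4,6,7} for the 27 down — contradiction. If R1C1 = 6: then R1C2 would have to be in {1} for the 7 across but in {3,4,6,7} for the 27 down — contradiction. So R1C1 = 1.
R1C2 = 7 − 1 = 6 completes the 7 across.
R2C1 = 19 − 12 = 7 completes the 19 down.
R2C2 = 11 − 7 = 4 completes the 11 across.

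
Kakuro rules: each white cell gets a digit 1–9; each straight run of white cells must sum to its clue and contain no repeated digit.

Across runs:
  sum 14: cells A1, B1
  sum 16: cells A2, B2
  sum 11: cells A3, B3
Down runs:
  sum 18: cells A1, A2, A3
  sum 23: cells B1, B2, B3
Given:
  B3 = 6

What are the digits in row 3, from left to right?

5 6

16 in 2 cells must be {7,9}; 23 in 3 cells must be {6,8,9}.
Given what's placed, B2 must be 9 to fit the 16 across and 23 down.
A3 = 11 − 6 = 5 completes the 11 across.
B1 = 23 − 15 = 8 completes the 23 down.
A2 = 16 − 9 = 7 completes the 16 across.
A1 = 14 − 8 = 6 completes the 14 across.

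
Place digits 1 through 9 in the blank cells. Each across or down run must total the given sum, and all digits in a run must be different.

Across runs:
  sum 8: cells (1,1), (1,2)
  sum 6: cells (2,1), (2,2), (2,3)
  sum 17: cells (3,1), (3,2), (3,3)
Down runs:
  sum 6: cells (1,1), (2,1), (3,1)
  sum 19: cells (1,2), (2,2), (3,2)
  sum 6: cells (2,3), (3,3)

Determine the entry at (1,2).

7

6 in 3 cells must be {1,2,3}.
Nothing is forced directly, so branch on (2,2), whose candidates are 2 or 3. If (2,2) = 2: then (1,2) would have to be in {1,2,3,5,6,7} for the 8 across but in {8,9} for the 19 down — contradiction. So (2,2) = 3.
Given what's placed, (1,2) must be 7 to fit the 8 across and 19 down.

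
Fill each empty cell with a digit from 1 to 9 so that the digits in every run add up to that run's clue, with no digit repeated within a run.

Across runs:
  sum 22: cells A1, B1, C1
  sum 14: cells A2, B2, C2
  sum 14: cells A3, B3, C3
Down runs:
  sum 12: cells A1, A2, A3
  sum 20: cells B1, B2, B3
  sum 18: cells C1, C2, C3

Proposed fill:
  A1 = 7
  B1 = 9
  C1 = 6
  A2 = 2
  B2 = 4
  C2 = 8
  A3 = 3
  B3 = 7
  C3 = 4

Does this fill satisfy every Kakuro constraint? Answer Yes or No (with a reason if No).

Yes

Across: 7+9+6=22; 2+4+8=14; 3+7+4=14. Down: 7+2+3=12; 9+4+7=20; 6+8+4=18. No digit repeats within any run.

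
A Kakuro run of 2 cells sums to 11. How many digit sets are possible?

2 distinct digits from 1–9 sum between 3 and 17.
Enumerating: {2,9}, {3,8}, {4,7}, {5,6}.

4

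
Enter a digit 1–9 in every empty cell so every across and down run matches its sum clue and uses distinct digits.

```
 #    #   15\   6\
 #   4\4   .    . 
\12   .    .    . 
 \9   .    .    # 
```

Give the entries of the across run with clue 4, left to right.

4 in 2 cells must be {1,3}.
The 4 across and the 6 down share only 1, so R1C3 = 1.
R2C3 = 6 − 1 = 5 completes the 6 down.
R1C2 = 4 − 1 = 3 completes the 4 across.
R2C2 = 4: the only remaining digit allowed by both the 12 across and the 15 down.
R3C2 = 15 − 7 = 8 completes the 15 down.
R2C1 = 12 − 9 = 3 completes the 12 across.
R3C1 = 9 − 8 = 1 completes the 9 across.

3 1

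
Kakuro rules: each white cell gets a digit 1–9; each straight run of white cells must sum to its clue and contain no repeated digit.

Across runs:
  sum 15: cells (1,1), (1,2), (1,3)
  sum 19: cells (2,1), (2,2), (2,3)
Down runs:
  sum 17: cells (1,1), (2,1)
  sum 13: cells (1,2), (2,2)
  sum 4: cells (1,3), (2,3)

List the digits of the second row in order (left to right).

17 in 2 cells must be {8,9}; 4 in 2 cells must be {1,3}.
The 19 across and the 4 down share only 3, so (2,3) = 3.
(1,3) = 4 − 3 = 1 completes the 4 down.
Given what's placed, (2,1) must be 9 to fit the 19 across and 17 down.
(2,2) = 19 − 12 = 7 completes the 19 across.
(1,1) = 17 − 9 = 8 completes the 17 down.
(1,2) = 15 − 9 = 6 completes the 15 across.

9 7 3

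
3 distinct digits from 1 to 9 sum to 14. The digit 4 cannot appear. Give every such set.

3 distinct digits from 1–9 sum between 6 and 24.
Dropping sets that contain 4.

{1,5,8}; {1,6,7}; {2,3,9}; {2,5,7}; {3,5,6}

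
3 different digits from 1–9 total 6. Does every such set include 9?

The only way to make 6 from 3 distinct digits is {1,2,3}, which does not contain 9.

No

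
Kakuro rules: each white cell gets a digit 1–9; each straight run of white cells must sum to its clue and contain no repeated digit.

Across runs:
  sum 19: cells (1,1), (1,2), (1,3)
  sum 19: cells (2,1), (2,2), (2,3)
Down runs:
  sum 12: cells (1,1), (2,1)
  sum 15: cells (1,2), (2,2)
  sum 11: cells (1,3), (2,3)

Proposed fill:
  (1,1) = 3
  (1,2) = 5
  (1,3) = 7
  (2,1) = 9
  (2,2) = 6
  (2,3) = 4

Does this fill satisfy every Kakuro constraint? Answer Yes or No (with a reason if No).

No — the down run (1,2)–(2,2) sums to 11, not 15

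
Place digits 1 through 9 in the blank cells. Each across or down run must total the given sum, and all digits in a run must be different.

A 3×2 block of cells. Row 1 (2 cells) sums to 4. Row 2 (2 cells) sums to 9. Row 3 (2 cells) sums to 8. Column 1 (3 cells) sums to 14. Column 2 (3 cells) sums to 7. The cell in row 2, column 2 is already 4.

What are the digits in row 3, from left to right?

4 in 2 cells must be {1,3}; 7 in 3 cells must be {1,2,4}.
Given what's placed, (1,2) must be 1 to fit the 4 across and 7 down.
(2,1) = 9 − 4 = 5 completes the 9 across.
(3,2) = 7 − 5 = 2 completes the 7 down.
(1,1) = 4 − 1 = 3 completes the 4 across.
(3,1) = 8 − 2 = 6 completes the 8 across.

6 2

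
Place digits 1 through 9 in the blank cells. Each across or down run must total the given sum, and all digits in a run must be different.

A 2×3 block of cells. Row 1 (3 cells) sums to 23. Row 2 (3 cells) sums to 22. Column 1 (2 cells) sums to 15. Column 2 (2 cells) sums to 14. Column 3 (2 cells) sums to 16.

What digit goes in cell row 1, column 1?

6

23 in 3 cells must be {6,8,9}; 16 in 2 cells must be {7,9}.
The 23 across and the 16 down share only 9, so (1,3) = 9.
(2,3) = 16 − 9 = 7 completes the 16 down.
Nothing is forced directly, so branch on (2,1), whose candidates are 6 or 9. If (2,1) = 6: then (1,1) would have to be in {6,8} for the 23 across but in {9} for the 15 down — contradiction. So (2,1) = 9.
(1,1) = 15 − 9 = 6 completes the 15 down.
(1,2) = 23 − 15 = 8 completes the 23 across.
(2,2) = 22 − 16 = 6 completes the 22 across.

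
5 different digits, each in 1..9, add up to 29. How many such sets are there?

8

5 distinct digits from 1–9 sum between 15 and 35.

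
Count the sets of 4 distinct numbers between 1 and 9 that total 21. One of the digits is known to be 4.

5

4 distinct digits from 1–9 sum between 10 and 30.
Keeping only sets containing 4.
Enumerating: {1,4,7,9}, {2,4,6,9}, {2,4,7,8}, {3,4,5,9}, {3,4,6,8}.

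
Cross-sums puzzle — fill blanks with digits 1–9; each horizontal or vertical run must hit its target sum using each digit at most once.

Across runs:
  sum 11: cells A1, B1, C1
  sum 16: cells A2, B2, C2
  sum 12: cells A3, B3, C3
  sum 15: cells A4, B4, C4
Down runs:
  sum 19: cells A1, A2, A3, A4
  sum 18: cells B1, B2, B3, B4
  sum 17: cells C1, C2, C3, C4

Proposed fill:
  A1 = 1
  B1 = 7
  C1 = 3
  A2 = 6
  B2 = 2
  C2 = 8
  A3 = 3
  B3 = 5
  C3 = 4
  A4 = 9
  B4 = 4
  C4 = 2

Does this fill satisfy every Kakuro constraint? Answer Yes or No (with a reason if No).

Yes

Across: 1+7+3=11; 6+2+8=16; 3+5+4=12; 9+4+2=15. Down: 1+6+3+9=19; 7+2+5+4=18; 3+8+4+2=17. No digit repeats within any run.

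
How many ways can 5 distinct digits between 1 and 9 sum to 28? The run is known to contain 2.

4

5 distinct digits from 1–9 sum between 15 and 35.
Keeping only sets containing 2.
Enumerating: {2,3,6,8,9}, {2,4,5,8,9}, {2,4,6,7,9}, {2,5,6,7,8}.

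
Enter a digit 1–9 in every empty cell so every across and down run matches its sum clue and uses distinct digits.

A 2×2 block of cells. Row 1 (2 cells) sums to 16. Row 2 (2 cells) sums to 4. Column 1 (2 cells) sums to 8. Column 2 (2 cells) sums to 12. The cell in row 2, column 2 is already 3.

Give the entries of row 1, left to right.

7, 9

16 in 2 cells must be {7,9}; 4 in 2 cells must be {1,3}.
Intersecting the 16 across with the 8 down forces (1,1) = 7.
(1,2) = 16 − 7 = 9 completes the 16 across.
(2,1) = 4 − 3 = 1 completes the 4 across.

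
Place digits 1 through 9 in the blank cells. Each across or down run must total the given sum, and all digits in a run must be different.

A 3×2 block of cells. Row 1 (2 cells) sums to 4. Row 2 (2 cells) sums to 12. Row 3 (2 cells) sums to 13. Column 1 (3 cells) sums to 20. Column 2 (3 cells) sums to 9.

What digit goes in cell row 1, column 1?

3

4 in 2 cells must be {1,3}.
The 4 across and the 20 down share only 3, so (1,1) = 3.
(1,2) = 4 − 3 = 1 completes the 4 across.
Nothing is forced directly, so branch on (2,1), whose candidates are 8 or 9. If (2,1) = 8: then (2,2) would have to be in {4} for the 12 across but in {2,3,5,6} for the 9 down — contradiction. So (2,1) = 9.
(2,2) = 12 − 9 = 3 completes the 12 across.
(3,1) = 20 − 12 = 8 completes the 20 down.
(3,2) = 13 − 8 = 5 completes the 13 across.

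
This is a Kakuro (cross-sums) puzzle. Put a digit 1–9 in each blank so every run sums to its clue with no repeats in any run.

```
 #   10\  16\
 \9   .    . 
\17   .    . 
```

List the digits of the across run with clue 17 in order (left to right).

17 in 2 cells must be {8,9}; 16 in 2 cells must be {7,9}.
The 9 across and the 16 down share only 7, so R1C2 = 7.
R2C2 = 16 − 7 = 9 completes the 16 down.
R1C1 = 9 − 7 = 2 completes the 9 across.
R2C1 = 17 − 9 = 8 completes the 17 across.

8 9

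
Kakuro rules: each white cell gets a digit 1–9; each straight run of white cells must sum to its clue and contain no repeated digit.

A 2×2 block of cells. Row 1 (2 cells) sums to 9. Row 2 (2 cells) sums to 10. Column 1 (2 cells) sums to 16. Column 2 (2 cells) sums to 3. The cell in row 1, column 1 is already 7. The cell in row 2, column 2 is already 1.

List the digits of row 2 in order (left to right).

9 1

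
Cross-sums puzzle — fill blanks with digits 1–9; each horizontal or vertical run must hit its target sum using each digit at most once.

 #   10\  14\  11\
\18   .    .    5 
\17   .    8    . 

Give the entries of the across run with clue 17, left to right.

3, 8, 6

R1C2 = 14 − 8 = 6 completes the 14 down.
R2C3 = 11 − 5 = 6 completes the 11 down.
R1C1 = 18 − 11 = 7 completes the 18 across.
R2C1 = 17 − 14 = 3 completes the 17 across.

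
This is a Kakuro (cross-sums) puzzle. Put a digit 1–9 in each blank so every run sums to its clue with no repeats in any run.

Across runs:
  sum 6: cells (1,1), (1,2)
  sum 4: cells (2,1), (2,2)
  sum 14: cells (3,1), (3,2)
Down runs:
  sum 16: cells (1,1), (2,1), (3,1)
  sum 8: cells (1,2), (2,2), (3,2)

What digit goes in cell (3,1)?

9

4 in 2 cells must be {1,3}.
The 14 across and the 8 down share only 5, so (3,2) = 5.
Given what's placed, (2,2) must be 1 to fit the 4 across and 8 down.
(3,1) = 14 − 5 = 9 completes the 14 across.
(1,2) = 8 − 6 = 2 completes the 8 down.
(2,1) = 4 − 1 = 3 completes the 4 across.
(1,1) = 6 − 2 = 4 completes the 6 across.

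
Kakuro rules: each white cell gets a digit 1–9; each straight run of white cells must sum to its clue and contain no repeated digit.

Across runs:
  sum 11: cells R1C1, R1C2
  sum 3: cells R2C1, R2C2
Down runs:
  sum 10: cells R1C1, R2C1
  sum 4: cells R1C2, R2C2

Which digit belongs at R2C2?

3 in 2 cells must be {1,2}; 4 in 2 cells must be {1,3}.
The 11 across and the 4 down share only 3, so R1C2 = 3.
R2C2 = 4 − 3 = 1 completes the 4 down.
R1C1 = 11 − 3 = 8 completes the 11 across.
R2C1 = 3 − 1 = 2 completes the 3 across.

1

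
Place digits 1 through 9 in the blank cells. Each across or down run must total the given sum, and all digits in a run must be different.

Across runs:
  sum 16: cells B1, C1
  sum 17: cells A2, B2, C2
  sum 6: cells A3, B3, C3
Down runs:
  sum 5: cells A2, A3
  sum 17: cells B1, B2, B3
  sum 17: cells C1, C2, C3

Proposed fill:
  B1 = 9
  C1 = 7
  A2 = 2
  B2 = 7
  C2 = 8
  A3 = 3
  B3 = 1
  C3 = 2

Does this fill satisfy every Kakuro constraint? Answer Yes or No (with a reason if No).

Across: 9+7=16; 2+7+8=17; 3+1+2=6. Down: 2+3=5; 9+7+1=17; 7+8+2=17. No digit repeats within any run.

Yes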